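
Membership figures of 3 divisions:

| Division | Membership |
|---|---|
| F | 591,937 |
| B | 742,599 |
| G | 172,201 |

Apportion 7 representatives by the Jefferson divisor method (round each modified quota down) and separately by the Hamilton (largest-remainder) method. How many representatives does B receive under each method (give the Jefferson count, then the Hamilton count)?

4 and 3

Jefferson: F 3, B 4, G 0.
Hamilton: F 3, B 3, G 1.
B gets 4 under Jefferson and 3 under Hamilton.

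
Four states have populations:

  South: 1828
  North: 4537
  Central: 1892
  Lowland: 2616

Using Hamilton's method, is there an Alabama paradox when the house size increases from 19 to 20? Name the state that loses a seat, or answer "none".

none

At 19 seats: South 3, North 8, Central 3, Lowland 5.
At 20 seats: South 3, North 8, Central 4, Lowland 5.
No state's allocation decreased.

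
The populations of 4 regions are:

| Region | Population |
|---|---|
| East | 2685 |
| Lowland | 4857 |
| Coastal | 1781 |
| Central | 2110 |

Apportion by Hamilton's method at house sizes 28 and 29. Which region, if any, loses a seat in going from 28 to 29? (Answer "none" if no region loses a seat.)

none

At 28 seats: East 7, Lowland 12, Coastal 4, Central 5.
At 29 seats: East 7, Lowland 12, Coastal 5, Central 5.
No region's allocation decreased.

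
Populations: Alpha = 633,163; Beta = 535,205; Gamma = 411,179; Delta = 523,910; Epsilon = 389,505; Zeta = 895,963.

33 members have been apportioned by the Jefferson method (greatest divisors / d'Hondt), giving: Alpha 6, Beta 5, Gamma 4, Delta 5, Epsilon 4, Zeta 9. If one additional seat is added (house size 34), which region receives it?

Alpha

Priority for the next seat is population ÷ (current seats + 1).
Priorities: Alpha 90451.857, Beta 89200.833, Gamma 82235.800, Delta 87318.333, Epsilon 77901.000, Zeta 89596.300.
Highest priority: Alpha.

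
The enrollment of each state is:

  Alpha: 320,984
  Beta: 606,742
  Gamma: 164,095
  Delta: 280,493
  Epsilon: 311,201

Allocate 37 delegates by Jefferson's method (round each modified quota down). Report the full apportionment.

Alpha 7, Beta 14, Gamma 3, Delta 6, Epsilon 7

Standard divisor 1683515/37 ≈ 45500.405; standard quotas: Alpha 7.055, Beta 13.335, Gamma 3.606, Delta 6.165, Epsilon 6.840.
Rounding down gives 7, 13, 3, 6, 6 = 35 seats, so the divisor must be adjusted.
With modified divisor 42200: modified quotas Alpha 7.606, Beta 14.378, Gamma 3.889, Delta 6.647, Epsilon 7.374.
Rounding down: Alpha 7, Beta 14, Gamma 3, Delta 6, Epsilon 7 (total 37).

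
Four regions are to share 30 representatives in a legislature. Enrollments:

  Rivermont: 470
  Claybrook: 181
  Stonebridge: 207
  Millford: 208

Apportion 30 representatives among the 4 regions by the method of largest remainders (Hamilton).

Standard divisor: 1066 ÷ 30 ≈ 35.533.
Standard quotas: Rivermont 13.227, Claybrook 5.094, Stonebridge 5.826, Millford 5.854.
Lower quotas: Rivermont 13, Claybrook 5, Stonebridge 5, Millford 5 (sum 28, leaving 2 seats).
Remainders in descending order: Millford 0.854, Stonebridge 0.826, Rivermont 0.227, Claybrook 0.094.
The surplus seats go to Millford, Stonebridge.

Rivermont 13; Claybrook 5; Stonebridge 6; Millford 6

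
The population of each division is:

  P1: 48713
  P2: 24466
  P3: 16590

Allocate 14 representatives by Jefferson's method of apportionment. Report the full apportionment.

P1 8; P2 4; P3 2

Standard divisor 89769/14 ≈ 6412.071; standard quotas: P1 7.597, P2 3.816, P3 2.587.
Rounding down gives 7, 3, 2 = 12 seats, so the divisor must be adjusted.
With modified divisor 5800: modified quotas P1 8.399, P2 4.218, P3 2.860.
Rounding down: P1 8, P2 4, P3 2 (total 14).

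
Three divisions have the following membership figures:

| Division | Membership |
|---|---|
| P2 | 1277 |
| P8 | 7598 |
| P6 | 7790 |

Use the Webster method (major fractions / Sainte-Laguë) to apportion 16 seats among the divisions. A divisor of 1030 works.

With modified divisor 1030: modified quotas P2 1.240, P8 7.377, P6 7.563.
Rounding to the nearest integer: P2 1, P8 7, P6 8 (total 16).

P2 1, P8 7, P6 8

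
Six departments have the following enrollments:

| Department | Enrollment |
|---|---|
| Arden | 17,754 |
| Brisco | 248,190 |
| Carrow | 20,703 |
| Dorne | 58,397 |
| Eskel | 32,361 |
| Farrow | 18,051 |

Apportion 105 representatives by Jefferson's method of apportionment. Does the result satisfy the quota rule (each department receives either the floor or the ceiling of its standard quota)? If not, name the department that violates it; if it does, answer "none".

Brisco

Standard quotas: Arden 4.714, Brisco 65.898, Carrow 5.497, Dorne 15.505, Eskel 8.592, Farrow 4.793.
Jefferson allocation: Arden 4, Brisco 68, Carrow 5, Dorne 16, Eskel 8, Farrow 4.
Brisco has quota 65.898 (lower 65, upper 66) but receives 68 — outside the quota interval.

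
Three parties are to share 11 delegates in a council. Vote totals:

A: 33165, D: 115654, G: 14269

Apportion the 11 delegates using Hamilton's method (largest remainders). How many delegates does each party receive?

Total 163088; standard divisor 163088/11 ≈ 14826.182.
Standard quotas: A 2.2369, D 7.8007, G 0.9624.
Lower quotas: A 2, D 7, G 0 (sum 9, leaving 2 seats).
Remainders in descending order: G 0.9624, D 0.8007, A 0.2369.
The surplus seats go to G, D.

A 2, D 8, G 1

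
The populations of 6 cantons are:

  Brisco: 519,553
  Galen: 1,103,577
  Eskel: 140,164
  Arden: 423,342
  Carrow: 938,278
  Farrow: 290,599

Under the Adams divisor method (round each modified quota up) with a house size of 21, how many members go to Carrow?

6

Standard divisor 3415513/21 ≈ 162643.476; standard quotas: Brisco 3.194, Galen 6.785, Eskel 0.862, Arden 2.603, Carrow 5.769, Farrow 1.787.
Rounding up gives 4, 7, 1, 3, 6, 2 = 23 seats, so the divisor must be adjusted.
With modified divisor 185800: modified quotas Brisco 2.796, Galen 5.940, Eskel 0.754, Arden 2.278, Carrow 5.050, Farrow 1.564.
Rounding up: Brisco 3, Galen 6, Eskel 1, Arden 3, Carrow 6, Farrow 2 (total 21).
Carrow receives 6.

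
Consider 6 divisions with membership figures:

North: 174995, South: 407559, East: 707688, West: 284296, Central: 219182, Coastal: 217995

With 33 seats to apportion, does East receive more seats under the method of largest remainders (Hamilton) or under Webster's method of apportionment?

Hamilton

Hamilton: North 3, South 7, East 12, West 5, Central 3, Coastal 3.
Webster: North 3, South 7, East 11, West 5, Central 4, Coastal 3.
East gets 12 under Hamilton and 11 under Webster.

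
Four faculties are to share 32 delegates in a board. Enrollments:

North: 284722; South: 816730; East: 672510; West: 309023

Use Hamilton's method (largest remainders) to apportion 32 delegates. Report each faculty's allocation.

Total 2082985; standard divisor 2082985/32 ≈ 65093.281.
Standard quotas: North 4.3741, South 12.5471, East 10.3315, West 4.7474.
Lower quotas: North 4, South 12, East 10, West 4 (sum 30, leaving 2 seats).
Remainders in descending order: West 0.7474, South 0.5471, North 0.3741, East 0.3315.
The surplus seats go to West, South.

North 4; South 13; East 10; West 5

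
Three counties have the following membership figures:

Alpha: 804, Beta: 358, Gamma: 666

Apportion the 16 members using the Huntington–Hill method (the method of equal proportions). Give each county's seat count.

With divisor 115: modified quotas Alpha 6.991, Beta 3.113, Gamma 5.791.
Geometric-mean thresholds: Alpha √(6·7)=6.481, Beta √(3·4)=3.464, Gamma √(5·6)=5.477.
Each quota rounded against its threshold gives Alpha 7, Beta 3, Gamma 6 (total 16).

Alpha 7, Beta 3, Gamma 6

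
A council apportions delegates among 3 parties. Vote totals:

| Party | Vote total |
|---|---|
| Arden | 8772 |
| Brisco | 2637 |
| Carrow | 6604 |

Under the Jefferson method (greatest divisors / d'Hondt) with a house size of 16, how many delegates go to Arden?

Standard divisor 18013/16 ≈ 1125.812; standard quotas: Arden 7.792, Brisco 2.342, Carrow 5.866.
Rounding down gives 7, 2, 5 = 14 seats, so the divisor must be adjusted.
With modified divisor 1000: modified quotas Arden 8.772, Brisco 2.637, Carrow 6.604.
Rounding down: Arden 8, Brisco 2, Carrow 6 (total 16).
Arden receives 8.

8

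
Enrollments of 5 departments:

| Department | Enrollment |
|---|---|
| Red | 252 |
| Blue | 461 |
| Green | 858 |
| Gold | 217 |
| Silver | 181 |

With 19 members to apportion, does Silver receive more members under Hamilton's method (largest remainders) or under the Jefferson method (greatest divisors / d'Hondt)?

Hamilton: Red 2, Blue 5, Green 8, Gold 2, Silver 2.
Jefferson: Red 2, Blue 5, Green 9, Gold 2, Silver 1.
Silver gets 2 under Hamilton and 1 under Jefferson.

Hamilton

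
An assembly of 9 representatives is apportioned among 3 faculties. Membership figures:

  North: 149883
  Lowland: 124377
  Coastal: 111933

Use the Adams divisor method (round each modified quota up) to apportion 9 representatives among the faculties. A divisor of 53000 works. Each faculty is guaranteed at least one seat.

North=3, Lowland=3, Coastal=3

With modified divisor 53000: modified quotas North 2.828, Lowland 2.347, Coastal 2.112.
Rounding up: North 3, Lowland 3, Coastal 3 (total 9).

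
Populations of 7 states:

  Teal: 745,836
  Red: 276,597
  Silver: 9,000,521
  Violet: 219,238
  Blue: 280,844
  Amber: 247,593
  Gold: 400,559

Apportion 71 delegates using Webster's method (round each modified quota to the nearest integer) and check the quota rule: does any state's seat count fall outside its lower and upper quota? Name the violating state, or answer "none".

Silver

Standard quotas: Teal 4.740, Red 1.758, Silver 57.204, Violet 1.393, Blue 1.785, Amber 1.574, Gold 2.546.
Webster allocation: Teal 5, Red 2, Silver 56, Violet 1, Blue 2, Amber 2, Gold 3.
Silver has quota 57.204 (lower 57, upper 58) but receives 56 — outside the quota interval.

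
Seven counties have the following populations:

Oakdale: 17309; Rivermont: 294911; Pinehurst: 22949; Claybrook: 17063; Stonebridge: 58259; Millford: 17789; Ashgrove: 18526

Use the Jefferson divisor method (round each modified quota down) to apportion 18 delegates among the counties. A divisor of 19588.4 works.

Oakdale: 0, Rivermont: 15, Pinehurst: 1, Claybrook: 0, Stonebridge: 2, Millford: 0, Ashgrove: 0

With modified divisor 19588.4: modified quotas Oakdale 0.884, Rivermont 15.055, Pinehurst 1.172, Claybrook 0.871, Stonebridge 2.974, Millford 0.908, Ashgrove 0.946.
Rounding down: Oakdale 0, Rivermont 15, Pinehurst 1, Claybrook 0, Stonebridge 2, Millford 0, Ashgrove 0 (total 18).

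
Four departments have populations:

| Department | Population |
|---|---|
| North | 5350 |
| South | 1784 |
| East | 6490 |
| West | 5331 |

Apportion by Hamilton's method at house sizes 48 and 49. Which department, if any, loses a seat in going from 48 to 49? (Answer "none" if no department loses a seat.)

At 48 seats: North 14, South 5, East 16, West 13.
At 49 seats: North 14, South 4, East 17, West 14.
South drops from 5 to 4.

South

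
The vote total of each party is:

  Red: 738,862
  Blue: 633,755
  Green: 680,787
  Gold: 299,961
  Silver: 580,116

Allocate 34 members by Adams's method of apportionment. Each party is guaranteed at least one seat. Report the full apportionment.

Standard divisor 2933481/34 ≈ 86278.853; standard quotas: Red 8.564, Blue 7.345, Green 7.891, Gold 3.477, Silver 6.724.
Rounding up gives 9, 8, 8, 4, 7 = 36 seats, so the divisor must be adjusted.
With modified divisor 94500: modified quotas Red 7.819, Blue 6.706, Green 7.204, Gold 3.174, Silver 6.139.
Rounding up: Red 8, Blue 7, Green 8, Gold 4, Silver 7 (total 34).

Red=8, Blue=7, Green=8, Gold=4, Silver=7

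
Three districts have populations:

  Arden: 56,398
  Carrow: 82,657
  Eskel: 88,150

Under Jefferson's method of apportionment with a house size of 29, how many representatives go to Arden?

Standard divisor 227205/29 ≈ 7834.655; standard quotas: Arden 7.199, Carrow 10.550, Eskel 11.251.
Rounding down gives 7, 10, 11 = 28 seats, so the divisor must be adjusted.
With modified divisor 7400: modified quotas Arden 7.621, Carrow 11.170, Eskel 11.912.
Rounding down: Arden 7, Carrow 11, Eskel 11 (total 29).
Arden receives 7.

7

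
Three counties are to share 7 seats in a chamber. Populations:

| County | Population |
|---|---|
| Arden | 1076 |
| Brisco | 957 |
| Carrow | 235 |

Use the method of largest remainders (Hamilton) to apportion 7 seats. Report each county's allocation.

Arden: 3; Brisco: 3; Carrow: 1

Total 2268; standard divisor 2268/7 = 324.
Standard quotas: Arden 3.321, Brisco 2.954, Carrow 0.725.
Lower quotas: Arden 3, Brisco 2, Carrow 0 (sum 5, leaving 2 seats).
Remainders in descending order: Brisco 0.954, Carrow 0.725, Arden 0.321.
Largest remainders: Brisco, Carrow receive the extra seats.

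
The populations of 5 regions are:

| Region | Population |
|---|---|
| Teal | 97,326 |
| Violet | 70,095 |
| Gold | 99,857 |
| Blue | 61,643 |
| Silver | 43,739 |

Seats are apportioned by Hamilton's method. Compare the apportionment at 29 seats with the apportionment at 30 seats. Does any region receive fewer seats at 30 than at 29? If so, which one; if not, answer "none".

At 29 seats: Teal 8, Violet 5, Gold 8, Blue 5, Silver 3.
At 30 seats: Teal 8, Violet 6, Gold 8, Blue 5, Silver 3.
No region's allocation decreased.

none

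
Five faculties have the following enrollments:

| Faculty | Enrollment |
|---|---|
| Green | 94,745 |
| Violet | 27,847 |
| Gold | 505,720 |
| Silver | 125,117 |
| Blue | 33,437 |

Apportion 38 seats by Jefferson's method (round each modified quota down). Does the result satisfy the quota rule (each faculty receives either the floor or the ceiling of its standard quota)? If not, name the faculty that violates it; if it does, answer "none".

Gold

Standard quotas: Green 4.576, Violet 1.345, Gold 24.423, Silver 6.042, Blue 1.615.
Jefferson allocation: Green 4, Violet 1, Gold 26, Silver 6, Blue 1.
Gold has quota 24.423 (lower 24, upper 25) but receives 26 — outside the quota interval.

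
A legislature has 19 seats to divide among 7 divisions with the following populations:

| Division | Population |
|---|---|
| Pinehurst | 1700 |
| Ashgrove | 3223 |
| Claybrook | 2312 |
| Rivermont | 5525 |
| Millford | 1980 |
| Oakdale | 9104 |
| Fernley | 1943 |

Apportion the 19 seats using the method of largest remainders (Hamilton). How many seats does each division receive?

Pinehurst: 1, Ashgrove: 2, Claybrook: 2, Rivermont: 4, Millford: 2, Oakdale: 7, Fernley: 1

Total 25787; standard divisor 25787/19 ≈ 1357.211.
Standard quotas: Pinehurst 1.2526, Ashgrove 2.3747, Claybrook 1.7035, Rivermont 4.0708, Millford 1.4589, Oakdale 6.7079, Fernley 1.4316.
Lower quotas: Pinehurst 1, Ashgrove 2, Claybrook 1, Rivermont 4, Millford 1, Oakdale 6, Fernley 1 (sum 16, leaving 3 seats).
Remainders in descending order: Oakdale 0.7079, Claybrook 0.7035, Millford 0.4589, Fernley 0.4316, Ashgrove 0.3747, Pinehurst 0.2526, Rivermont 0.0708.
Largest remainders: Oakdale, Claybrook, Millford receive the extra seats.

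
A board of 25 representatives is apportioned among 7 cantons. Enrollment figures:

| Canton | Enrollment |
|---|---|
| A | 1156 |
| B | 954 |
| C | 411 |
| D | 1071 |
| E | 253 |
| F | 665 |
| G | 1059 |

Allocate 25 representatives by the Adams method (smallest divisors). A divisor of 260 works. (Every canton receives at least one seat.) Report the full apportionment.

With modified divisor 260: modified quotas A 4.446, B 3.669, C 1.581, D 4.119, E 0.973, F 2.558, G 4.073.
Rounding up: A 5, B 4, C 2, D 5, E 1, F 3, G 5 (total 25).

A=5, B=4, C=2, D=5, E=1, F=3, G=5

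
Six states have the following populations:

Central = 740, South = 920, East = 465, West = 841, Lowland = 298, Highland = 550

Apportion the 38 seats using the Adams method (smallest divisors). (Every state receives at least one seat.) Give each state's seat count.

Standard divisor 3814/38 ≈ 100.368; standard quotas: Central 7.373, South 9.166, East 4.633, West 8.379, Lowland 2.969, Highland 5.480.
Rounding up gives 8, 10, 5, 9, 3, 6 = 41 seats, so the divisor must be adjusted.
With modified divisor 108: modified quotas Central 6.852, South 8.519, East 4.306, West 7.787, Lowland 2.759, Highland 5.093.
Rounding up: Central 7, South 9, East 5, West 8, Lowland 3, Highland 6 (total 38).

Central: 7; South: 9; East: 5; West: 8; Lowland: 3; Highland: 6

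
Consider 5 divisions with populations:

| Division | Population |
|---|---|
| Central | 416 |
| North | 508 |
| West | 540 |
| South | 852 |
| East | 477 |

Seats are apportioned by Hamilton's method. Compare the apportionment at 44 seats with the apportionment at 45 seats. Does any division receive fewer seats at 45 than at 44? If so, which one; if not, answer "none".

At 44 seats: Central 7, North 8, West 8, South 13, East 8.
At 45 seats: Central 7, North 8, West 9, South 14, East 7.
East drops from 8 to 7.

East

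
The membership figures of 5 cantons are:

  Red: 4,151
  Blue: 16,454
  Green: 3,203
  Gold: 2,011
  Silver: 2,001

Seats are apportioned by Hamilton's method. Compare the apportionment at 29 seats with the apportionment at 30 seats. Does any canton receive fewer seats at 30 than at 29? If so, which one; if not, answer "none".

Green

At 29 seats: Red 4, Blue 17, Green 4, Gold 2, Silver 2.
At 30 seats: Red 5, Blue 18, Green 3, Gold 2, Silver 2.
Green drops from 4 to 3.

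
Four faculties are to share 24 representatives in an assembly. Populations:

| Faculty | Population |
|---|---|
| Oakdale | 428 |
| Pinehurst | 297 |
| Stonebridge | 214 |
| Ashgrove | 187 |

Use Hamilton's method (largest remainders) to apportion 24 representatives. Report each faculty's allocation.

Oakdale: 9, Pinehurst: 6, Stonebridge: 5, Ashgrove: 4

The standard divisor is 1126/24 ≈ 46.917.
Standard quotas: Oakdale 9.123, Pinehurst 6.330, Stonebridge 4.561, Ashgrove 3.986.
Lower quotas: Oakdale 9, Pinehurst 6, Stonebridge 4, Ashgrove 3 (sum 22, leaving 2 seats).
Remainders in descending order: Ashgrove 0.986, Stonebridge 0.561, Pinehurst 0.330, Oakdale 0.123.
The surplus seats go to Ashgrove, Stonebridge.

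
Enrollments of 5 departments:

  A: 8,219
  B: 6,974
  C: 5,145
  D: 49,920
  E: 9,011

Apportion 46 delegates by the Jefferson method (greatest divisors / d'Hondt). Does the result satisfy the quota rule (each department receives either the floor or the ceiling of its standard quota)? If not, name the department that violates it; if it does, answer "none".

Standard quotas: A 4.770, B 4.047, C 2.986, D 28.969, E 5.229.
Jefferson allocation: A 4, B 4, C 3, D 30, E 5.
D has quota 28.969 (lower 28, upper 29) but receives 30 — outside the quota interval.

D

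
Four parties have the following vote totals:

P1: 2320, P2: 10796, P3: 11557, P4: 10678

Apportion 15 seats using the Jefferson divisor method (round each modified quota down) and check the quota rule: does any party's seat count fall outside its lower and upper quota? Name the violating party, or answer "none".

Standard quotas: P1 0.984, P2 4.581, P3 4.904, P4 4.531.
Jefferson allocation: P1 1, P2 5, P3 5, P4 4.
Every allocation lies between the lower and upper quota.

none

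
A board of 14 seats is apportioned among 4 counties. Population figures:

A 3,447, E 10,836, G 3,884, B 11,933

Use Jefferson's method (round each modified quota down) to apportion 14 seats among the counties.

Standard divisor 30100/14 ≈ 2150; standard quotas: A 1.603, E 5.040, G 1.807, B 5.550.
Rounding down gives 1, 5, 1, 5 = 12 seats, so the divisor must be adjusted.
With modified divisor 1900: modified quotas A 1.814, E 5.703, G 2.044, B 6.281.
Rounding down: A 1, E 5, G 2, B 6 (total 14).

A=1; E=5; G=2; B=6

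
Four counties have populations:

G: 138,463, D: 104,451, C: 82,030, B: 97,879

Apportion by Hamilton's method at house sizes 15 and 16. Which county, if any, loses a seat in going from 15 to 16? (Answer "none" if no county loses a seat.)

At 15 seats: G 5, D 4, C 3, B 3.
At 16 seats: G 5, D 4, C 3, B 4.
No county's allocation decreased.

none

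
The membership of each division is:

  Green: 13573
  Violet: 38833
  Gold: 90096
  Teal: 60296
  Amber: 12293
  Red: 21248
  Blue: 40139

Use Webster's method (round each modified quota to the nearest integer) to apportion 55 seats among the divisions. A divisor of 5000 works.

Green 3, Violet 8, Gold 18, Teal 12, Amber 2, Red 4, Blue 8

With modified divisor 5000: modified quotas Green 2.715, Violet 7.767, Gold 18.019, Teal 12.059, Amber 2.459, Red 4.250, Blue 8.028.
Rounding to the nearest integer: Green 3, Violet 8, Gold 18, Teal 12, Amber 2, Red 4, Blue 8 (total 55).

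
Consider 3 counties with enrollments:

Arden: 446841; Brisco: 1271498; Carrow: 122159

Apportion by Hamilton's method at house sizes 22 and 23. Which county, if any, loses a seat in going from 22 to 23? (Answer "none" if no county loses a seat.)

Carrow

At 22 seats: Arden 5, Brisco 15, Carrow 2.
At 23 seats: Arden 6, Brisco 16, Carrow 1.
Carrow drops from 2 to 1.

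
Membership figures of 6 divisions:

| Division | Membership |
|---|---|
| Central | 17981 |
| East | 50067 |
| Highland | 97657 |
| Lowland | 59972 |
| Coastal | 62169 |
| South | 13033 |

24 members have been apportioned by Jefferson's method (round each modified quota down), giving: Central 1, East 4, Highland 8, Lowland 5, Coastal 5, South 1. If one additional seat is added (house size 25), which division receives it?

Priority for the next seat is population ÷ (current seats + 1).
Priorities: Central 8990.500, East 10013.400, Highland 10850.778, Lowland 9995.333, Coastal 10361.500, South 6516.500.
Highest priority: Highland.

Highland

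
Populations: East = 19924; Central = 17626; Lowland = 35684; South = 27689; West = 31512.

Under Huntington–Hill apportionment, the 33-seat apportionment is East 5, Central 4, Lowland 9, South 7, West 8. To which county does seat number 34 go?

Priority for the next seat is population ÷ (√(s·(s+1))).
Priorities: East 3637.608, Central 3941.293, Lowland 3761.424, South 3700.098, West 3713.725.
Highest priority: Central.

Central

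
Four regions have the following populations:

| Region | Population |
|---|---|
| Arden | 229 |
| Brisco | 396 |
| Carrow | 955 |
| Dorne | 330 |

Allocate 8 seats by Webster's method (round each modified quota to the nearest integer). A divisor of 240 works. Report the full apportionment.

With modified divisor 240: modified quotas Arden 0.954, Brisco 1.650, Carrow 3.979, Dorne 1.375.
Rounding to the nearest integer: Arden 1, Brisco 2, Carrow 4, Dorne 1 (total 8).

Arden: 1, Brisco: 2, Carrow: 4, Dorne: 1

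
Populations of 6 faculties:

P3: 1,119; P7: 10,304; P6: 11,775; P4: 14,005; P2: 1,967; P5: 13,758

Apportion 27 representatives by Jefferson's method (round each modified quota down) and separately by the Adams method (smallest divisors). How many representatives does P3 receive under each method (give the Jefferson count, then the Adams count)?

Jefferson: P3 0, P7 5, P6 6, P4 8, P2 1, P5 7.
Adams: P3 1, P7 5, P6 6, P4 7, P2 1, P5 7.
P3 gets 0 under Jefferson and 1 under Adams.

0 and 1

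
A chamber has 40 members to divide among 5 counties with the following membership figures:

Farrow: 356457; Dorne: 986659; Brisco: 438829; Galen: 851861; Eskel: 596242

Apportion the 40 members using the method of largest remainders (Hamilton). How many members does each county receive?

Farrow: 4; Dorne: 12; Brisco: 6; Galen: 11; Eskel: 7

Total 3230048; standard divisor 3230048/40 ≈ 80751.2.
Standard quotas: Farrow 4.4143, Dorne 12.2185, Brisco 5.4343, Galen 10.5492, Eskel 7.3837.
Lower quotas: Farrow 4, Dorne 12, Brisco 5, Galen 10, Eskel 7 (sum 38, leaving 2 seats).
Remainders in descending order: Galen 0.5492, Brisco 0.4343, Farrow 0.4143, Eskel 0.3837, Dorne 0.2185.
Largest remainders: Galen, Brisco receive the extra seats.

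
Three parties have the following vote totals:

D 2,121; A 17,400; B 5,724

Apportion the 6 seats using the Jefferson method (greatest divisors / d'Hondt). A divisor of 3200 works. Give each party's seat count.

D 0, A 5, B 1

With modified divisor 3200: modified quotas D 0.663, A 5.438, B 1.789.
Rounding down: D 0, A 5, B 1 (total 6).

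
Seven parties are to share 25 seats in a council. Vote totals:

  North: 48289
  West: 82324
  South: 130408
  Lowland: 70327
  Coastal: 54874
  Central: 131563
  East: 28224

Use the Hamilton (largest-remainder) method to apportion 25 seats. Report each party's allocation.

North=2; West=4; South=6; Lowland=3; Coastal=3; Central=6; East=1

Standard divisor: 546009 ÷ 25 ≈ 21840.36.
Standard quotas: North 2.2110, West 3.7694, South 5.9710, Lowland 3.2200, Coastal 2.5125, Central 6.0238, East 1.2923.
Lower quotas: North 2, West 3, South 5, Lowland 3, Coastal 2, Central 6, East 1 (sum 22, leaving 3 seats).
Remainders in descending order: South 0.9710, West 0.7694, Coastal 0.5125, East 0.2923, Lowland 0.2200, North 0.2110, Central 0.0238.
Largest remainders: South, West, Coastal receive the extra seats.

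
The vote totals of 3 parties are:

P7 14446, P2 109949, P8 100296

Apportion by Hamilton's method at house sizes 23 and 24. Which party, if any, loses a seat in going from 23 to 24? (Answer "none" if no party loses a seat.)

P7

At 23 seats: P7 2, P2 11, P8 10.
At 24 seats: P7 1, P2 12, P8 11.
P7 drops from 2 to 1.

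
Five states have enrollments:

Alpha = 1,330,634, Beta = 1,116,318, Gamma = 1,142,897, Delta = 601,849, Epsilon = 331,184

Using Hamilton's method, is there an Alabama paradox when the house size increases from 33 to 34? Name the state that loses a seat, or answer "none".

Epsilon

At 33 seats: Alpha 10, Beta 8, Gamma 8, Delta 4, Epsilon 3.
At 34 seats: Alpha 10, Beta 8, Gamma 9, Delta 5, Epsilon 2.
Epsilon drops from 3 to 2.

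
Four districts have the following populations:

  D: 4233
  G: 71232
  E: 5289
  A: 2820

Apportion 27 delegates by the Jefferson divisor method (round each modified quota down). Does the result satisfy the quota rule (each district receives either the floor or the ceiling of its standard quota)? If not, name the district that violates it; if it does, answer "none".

Standard quotas: D 1.368, G 23.013, E 1.709, A 0.911.
Jefferson allocation: D 1, G 25, E 1, A 0.
G has quota 23.013 (lower 23, upper 24) but receives 25 — outside the quota interval.

G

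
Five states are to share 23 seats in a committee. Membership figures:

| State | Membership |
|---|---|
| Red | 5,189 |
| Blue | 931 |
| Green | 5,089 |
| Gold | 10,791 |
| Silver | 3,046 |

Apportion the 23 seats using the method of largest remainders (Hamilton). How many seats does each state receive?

The standard divisor is 25046/23 ≈ 1088.957.
Standard quotas: Red 4.7651, Blue 0.8549, Green 4.6733, Gold 9.9095, Silver 2.7972.
Lower quotas: Red 4, Blue 0, Green 4, Gold 9, Silver 2 (sum 19, leaving 4 seats).
Remainders in descending order: Gold 0.9095, Blue 0.8549, Silver 0.7972, Red 0.7651, Green 0.6733.
Largest remainders: Gold, Blue, Silver, Red receive the extra seats.

Red 5, Blue 1, Green 4, Gold 10, Silver 3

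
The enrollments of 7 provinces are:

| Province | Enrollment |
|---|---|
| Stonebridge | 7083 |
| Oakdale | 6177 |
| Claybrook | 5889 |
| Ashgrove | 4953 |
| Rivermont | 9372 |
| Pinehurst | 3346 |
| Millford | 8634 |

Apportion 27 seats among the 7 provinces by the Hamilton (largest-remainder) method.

The standard divisor is 45454/27 ≈ 1683.481.
Standard quotas: Stonebridge 4.2074, Oakdale 3.6692, Claybrook 3.4981, Ashgrove 2.9421, Rivermont 5.5670, Pinehurst 1.9875, Millford 5.1287.
Lower quotas: Stonebridge 4, Oakdale 3, Claybrook 3, Ashgrove 2, Rivermont 5, Pinehurst 1, Millford 5 (sum 23, leaving 4 seats).
Remainders in descending order: Pinehurst 0.9875, Ashgrove 0.9421, Oakdale 0.6692, Rivermont 0.5670, Claybrook 0.4981, Stonebridge 0.2074, Millford 0.1287.
Largest remainders: Pinehurst, Ashgrove, Oakdale, Rivermont receive the extra seats.

Stonebridge 4, Oakdale 4, Claybrook 3, Ashgrove 3, Rivermont 6, Pinehurst 2, Millford 5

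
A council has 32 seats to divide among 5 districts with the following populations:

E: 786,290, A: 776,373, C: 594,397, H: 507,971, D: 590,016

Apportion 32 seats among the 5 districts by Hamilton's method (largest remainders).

E 8, A 7, C 6, H 5, D 6

Total 3255047; standard divisor 3255047/32 ≈ 101720.219.
Standard quotas: E 7.7299, A 7.6324, C 5.8434, H 4.9938, D 5.8004.
Lower quotas: E 7, A 7, C 5, H 4, D 5 (sum 28, leaving 4 seats).
Remainders in descending order: H 0.9938, C 0.8434, D 0.8004, E 0.7299, A 0.6324.
Largest remainders: H, C, D, E receive the extra seats.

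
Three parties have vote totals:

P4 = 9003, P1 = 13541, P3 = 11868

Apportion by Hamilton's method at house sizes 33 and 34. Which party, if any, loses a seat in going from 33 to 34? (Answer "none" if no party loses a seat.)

At 33 seats: P4 9, P1 13, P3 11.
At 34 seats: P4 9, P1 13, P3 12.
No party's allocation decreased.

none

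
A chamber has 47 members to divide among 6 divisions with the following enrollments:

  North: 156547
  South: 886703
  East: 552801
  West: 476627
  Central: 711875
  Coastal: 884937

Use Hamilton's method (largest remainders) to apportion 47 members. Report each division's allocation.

The standard divisor is 3669490/47 ≈ 78074.255.
Standard quotas: North 2.0051, South 11.3572, East 7.0805, West 6.1048, Central 9.1179, Coastal 11.3346.
Lower quotas: North 2, South 11, East 7, West 6, Central 9, Coastal 11 (sum 46, leaving 1 seat).
Remainders in descending order: South 0.3572, Coastal 0.3346, Central 0.1179, West 0.1048, East 0.0805, North 0.0051.
Largest remainder: South receives the extra seat.

North=2, South=12, East=7, West=6, Central=9, Coastal=11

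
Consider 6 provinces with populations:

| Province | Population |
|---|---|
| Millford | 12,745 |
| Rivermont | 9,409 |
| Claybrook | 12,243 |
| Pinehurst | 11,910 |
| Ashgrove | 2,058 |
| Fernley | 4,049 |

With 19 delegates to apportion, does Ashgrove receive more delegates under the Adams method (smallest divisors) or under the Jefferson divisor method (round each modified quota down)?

Adams

Adams: Millford 5, Rivermont 3, Claybrook 4, Pinehurst 4, Ashgrove 1, Fernley 2.
Jefferson: Millford 5, Rivermont 3, Claybrook 5, Pinehurst 5, Ashgrove 0, Fernley 1.
Ashgrove gets 1 under Adams and 0 under Jefferson.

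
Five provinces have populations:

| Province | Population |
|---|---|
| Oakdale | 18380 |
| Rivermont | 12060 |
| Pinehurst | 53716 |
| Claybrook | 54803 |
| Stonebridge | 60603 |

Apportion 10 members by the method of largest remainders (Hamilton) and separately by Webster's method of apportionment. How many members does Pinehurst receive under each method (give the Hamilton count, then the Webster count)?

3 and 2

Hamilton: Oakdale 1, Rivermont 0, Pinehurst 3, Claybrook 3, Stonebridge 3.
Webster: Oakdale 1, Rivermont 1, Pinehurst 2, Claybrook 3, Stonebridge 3.
Pinehurst gets 3 under Hamilton and 2 under Webster.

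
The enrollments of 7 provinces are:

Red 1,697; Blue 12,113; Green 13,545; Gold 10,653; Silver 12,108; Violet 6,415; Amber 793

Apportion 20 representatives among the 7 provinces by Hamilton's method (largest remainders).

Standard divisor: 57324 ÷ 20 ≈ 2866.2.
Standard quotas: Red 0.5921, Blue 4.2262, Green 4.7258, Gold 3.7168, Silver 4.2244, Violet 2.2382, Amber 0.2767.
Lower quotas: Red 0, Blue 4, Green 4, Gold 3, Silver 4, Violet 2, Amber 0 (sum 17, leaving 3 seats).
Remainders in descending order: Green 0.7258, Gold 0.7168, Red 0.5921, Amber 0.2767, Violet 0.2382, Blue 0.2262, Silver 0.2244.
Largest remainders: Green, Gold, Red receive the extra seats.

Red 1, Blue 4, Green 5, Gold 4, Silver 4, Violet 2, Amber 0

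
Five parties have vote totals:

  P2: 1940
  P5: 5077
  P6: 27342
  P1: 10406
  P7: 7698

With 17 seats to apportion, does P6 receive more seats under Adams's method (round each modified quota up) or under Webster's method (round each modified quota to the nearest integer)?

Adams: P2 1, P5 2, P6 8, P1 3, P7 3.
Webster: P2 1, P5 2, P6 9, P1 3, P7 2.
P6 gets 8 under Adams and 9 under Webster.

Webster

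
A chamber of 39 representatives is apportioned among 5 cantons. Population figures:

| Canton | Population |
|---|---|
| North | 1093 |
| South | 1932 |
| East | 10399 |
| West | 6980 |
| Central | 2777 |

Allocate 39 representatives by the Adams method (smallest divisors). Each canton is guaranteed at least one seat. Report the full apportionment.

Standard divisor 23181/39 ≈ 594.385; standard quotas: North 1.839, South 3.250, East 17.495, West 11.743, Central 4.672.
Rounding up gives 2, 4, 18, 12, 5 = 41 seats, so the divisor must be adjusted.
With modified divisor 639: modified quotas North 1.710, South 3.023, East 16.274, West 10.923, Central 4.346.
Rounding up: North 2, South 4, East 17, West 11, Central 5 (total 39).

North 2; South 4; East 17; West 11; Central 5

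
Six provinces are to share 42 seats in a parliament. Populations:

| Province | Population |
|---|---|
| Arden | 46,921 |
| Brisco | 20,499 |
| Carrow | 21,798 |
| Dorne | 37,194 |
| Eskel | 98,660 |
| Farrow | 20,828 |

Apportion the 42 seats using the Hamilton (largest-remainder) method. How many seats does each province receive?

Arden: 8, Brisco: 3, Carrow: 4, Dorne: 6, Eskel: 17, Farrow: 4

Total 245900; standard divisor 245900/42 ≈ 5854.762.
Standard quotas: Arden 8.0142, Brisco 3.5013, Carrow 3.7231, Dorne 6.3528, Eskel 16.8512, Farrow 3.5574.
Lower quotas: Arden 8, Brisco 3, Carrow 3, Dorne 6, Eskel 16, Farrow 3 (sum 39, leaving 3 seats).
Remainders in descending order: Eskel 0.8512, Carrow 0.7231, Farrow 0.5574, Brisco 0.5013, Dorne 0.3528, Arden 0.0142.
The surplus seats go to Eskel, Carrow, Farrow.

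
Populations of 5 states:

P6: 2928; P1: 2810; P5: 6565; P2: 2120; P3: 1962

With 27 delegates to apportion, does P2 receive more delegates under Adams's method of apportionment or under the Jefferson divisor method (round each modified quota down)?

Adams: P6 5, P1 5, P5 10, P2 4, P3 3.
Jefferson: P6 5, P1 5, P5 11, P2 3, P3 3.
P2 gets 4 under Adams and 3 under Jefferson.

Adams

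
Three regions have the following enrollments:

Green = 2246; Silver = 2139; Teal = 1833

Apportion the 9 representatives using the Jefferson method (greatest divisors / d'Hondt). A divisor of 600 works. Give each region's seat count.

Green: 3; Silver: 3; Teal: 3

With modified divisor 600: modified quotas Green 3.743, Silver 3.565, Teal 3.055.
Rounding down: Green 3, Silver 3, Teal 3 (total 9).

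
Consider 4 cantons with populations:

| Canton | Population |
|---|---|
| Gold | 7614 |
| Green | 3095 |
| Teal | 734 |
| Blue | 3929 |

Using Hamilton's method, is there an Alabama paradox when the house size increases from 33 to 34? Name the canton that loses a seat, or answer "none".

At 33 seats: Gold 16, Green 7, Teal 2, Blue 8.
At 34 seats: Gold 17, Green 7, Teal 1, Blue 9.
Teal drops from 2 to 1.

Teal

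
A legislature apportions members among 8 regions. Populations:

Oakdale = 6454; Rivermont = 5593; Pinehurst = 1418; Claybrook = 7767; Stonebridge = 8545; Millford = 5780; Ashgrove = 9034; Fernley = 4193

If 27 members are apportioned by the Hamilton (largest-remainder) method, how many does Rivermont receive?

Standard divisor: 48784 ÷ 27 ≈ 1806.815.
Standard quotas: Oakdale 3.5720, Rivermont 3.0955, Pinehurst 0.7848, Claybrook 4.2987, Stonebridge 4.7293, Millford 3.1990, Ashgrove 5.0000, Fernley 2.3207.
Lower quotas: Oakdale 3, Rivermont 3, Pinehurst 0, Claybrook 4, Stonebridge 4, Millford 3, Ashgrove 4, Fernley 2 (sum 23, leaving 4 seats).
Remainders in descending order: Ashgrove 1.0000, Pinehurst 0.7848, Stonebridge 0.7293, Oakdale 0.5720, Fernley 0.3207, Claybrook 0.2987, Millford 0.1990, Rivermont 0.0955.
Largest remainders: Ashgrove, Pinehurst, Stonebridge, Oakdale receive the extra seats.
Rivermont receives 3.

3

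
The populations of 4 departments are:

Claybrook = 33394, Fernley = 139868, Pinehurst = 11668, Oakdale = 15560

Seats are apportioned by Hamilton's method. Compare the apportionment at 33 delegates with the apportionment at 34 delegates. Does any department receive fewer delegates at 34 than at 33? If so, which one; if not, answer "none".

At 33 seats: Claybrook 5, Fernley 23, Pinehurst 2, Oakdale 3.
At 34 seats: Claybrook 6, Fernley 24, Pinehurst 2, Oakdale 2.
Oakdale drops from 3 to 2.

Oakdale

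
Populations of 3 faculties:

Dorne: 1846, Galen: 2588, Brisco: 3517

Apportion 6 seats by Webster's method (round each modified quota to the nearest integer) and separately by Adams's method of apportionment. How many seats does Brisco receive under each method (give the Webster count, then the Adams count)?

Webster: Dorne 1, Galen 2, Brisco 3.
Adams: Dorne 2, Galen 2, Brisco 2.
Brisco gets 3 under Webster and 2 under Adams.

3 and 2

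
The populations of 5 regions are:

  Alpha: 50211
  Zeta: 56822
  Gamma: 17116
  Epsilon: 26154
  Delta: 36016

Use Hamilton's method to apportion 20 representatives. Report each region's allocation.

Alpha=5; Zeta=6; Gamma=2; Epsilon=3; Delta=4

Standard divisor: 186319 ÷ 20 ≈ 9315.95.
Standard quotas: Alpha 5.3898, Zeta 6.0994, Gamma 1.8373, Epsilon 2.8074, Delta 3.8661.
Lower quotas: Alpha 5, Zeta 6, Gamma 1, Epsilon 2, Delta 3 (sum 17, leaving 3 seats).
Remainders in descending order: Delta 0.8661, Gamma 0.8373, Epsilon 0.8074, Alpha 0.3898, Zeta 0.0994.
Largest remainders: Delta, Gamma, Epsilon receive the extra seats.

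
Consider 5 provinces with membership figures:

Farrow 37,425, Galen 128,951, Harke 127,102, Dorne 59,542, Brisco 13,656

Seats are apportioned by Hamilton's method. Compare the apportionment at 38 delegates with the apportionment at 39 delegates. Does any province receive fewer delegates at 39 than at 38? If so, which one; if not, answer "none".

Brisco

At 38 seats: Farrow 4, Galen 13, Harke 13, Dorne 6, Brisco 2.
At 39 seats: Farrow 4, Galen 14, Harke 14, Dorne 6, Brisco 1.
Brisco drops from 2 to 1.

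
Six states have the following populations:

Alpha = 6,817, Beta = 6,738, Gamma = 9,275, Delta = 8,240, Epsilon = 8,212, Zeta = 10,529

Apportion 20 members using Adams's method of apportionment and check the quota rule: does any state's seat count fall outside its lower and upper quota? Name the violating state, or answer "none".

none

Standard quotas: Alpha 2.737, Beta 2.705, Gamma 3.724, Delta 3.309, Epsilon 3.297, Zeta 4.228.
Adams allocation: Alpha 3, Beta 3, Gamma 4, Delta 3, Epsilon 3, Zeta 4.
Every allocation lies between the lower and upper quota.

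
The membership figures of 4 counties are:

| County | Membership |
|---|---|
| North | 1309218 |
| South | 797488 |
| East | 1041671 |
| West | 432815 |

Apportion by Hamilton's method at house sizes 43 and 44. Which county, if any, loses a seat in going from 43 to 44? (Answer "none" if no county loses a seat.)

none

At 43 seats: North 16, South 10, East 12, West 5.
At 44 seats: North 16, South 10, East 13, West 5.
No county's allocation decreased.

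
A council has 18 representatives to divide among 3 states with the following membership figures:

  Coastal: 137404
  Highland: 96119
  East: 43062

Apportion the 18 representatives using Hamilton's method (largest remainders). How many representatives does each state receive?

Standard divisor: 276585 ÷ 18 ≈ 15365.833.
Standard quotas: Coastal 8.9422, Highland 6.2554, East 2.8025.
Lower quotas: Coastal 8, Highland 6, East 2 (sum 16, leaving 2 seats).
Remainders in descending order: Coastal 0.9422, East 0.8025, Highland 0.2554.
Largest remainders: Coastal, East receive the extra seats.

Coastal 9; Highland 6; East 3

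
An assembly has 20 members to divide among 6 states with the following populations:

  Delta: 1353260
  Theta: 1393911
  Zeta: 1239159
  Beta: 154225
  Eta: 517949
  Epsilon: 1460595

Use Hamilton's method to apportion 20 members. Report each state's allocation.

Standard divisor: 6119099 ÷ 20 ≈ 305954.95.
Standard quotas: Delta 4.4231, Theta 4.5559, Zeta 4.0501, Beta 0.5041, Eta 1.6929, Epsilon 4.7739.
Lower quotas: Delta 4, Theta 4, Zeta 4, Beta 0, Eta 1, Epsilon 4 (sum 17, leaving 3 seats).
Remainders in descending order: Epsilon 0.7739, Eta 0.6929, Theta 0.5559, Beta 0.5041, Delta 0.4231, Zeta 0.0501.
The surplus seats go to Epsilon, Eta, Theta.

Delta 4, Theta 5, Zeta 4, Beta 0, Eta 2, Epsilon 5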